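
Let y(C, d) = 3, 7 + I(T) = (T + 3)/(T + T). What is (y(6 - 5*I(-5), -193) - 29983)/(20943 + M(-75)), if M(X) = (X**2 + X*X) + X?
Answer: -14990/16059 ≈ -0.93343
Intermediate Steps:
I(T) = -7 + (3 + T)/(2*T) (I(T) = -7 + (T + 3)/(T + T) = -7 + (3 + T)/((2*T)) = -7 + (3 + T)*(1/(2*T)) = -7 + (3 + T)/(2*T))
M(X) = X + 2*X**2 (M(X) = (X**2 + X**2) + X = 2*X**2 + X = X + 2*X**2)
(y(6 - 5*I(-5), -193) - 29983)/(20943 + M(-75)) = (3 - 29983)/(20943 - 75*(1 + 2*(-75))) = -29980/(20943 - 75*(1 - 150)) = -29980/(20943 - 75*(-149)) = -29980/(20943 + 11175) = -29980/32118 = -29980*1/32118 = -14990/16059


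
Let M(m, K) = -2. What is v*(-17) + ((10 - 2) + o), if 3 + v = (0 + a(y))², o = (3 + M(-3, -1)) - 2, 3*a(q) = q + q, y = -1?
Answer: 454/9 ≈ 50.444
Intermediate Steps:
a(q) = 2*q/3 (a(q) = (q + q)/3 = (2*q)/3 = 2*q/3)
o = -1 (o = (3 - 2) - 2 = 1 - 2 = -1)
v = -23/9 (v = -3 + (0 + (⅔)*(-1))² = -3 + (0 - ⅔)² = -3 + (-⅔)² = -3 + 4/9 = -23/9 ≈ -2.5556)
v*(-17) + ((10 - 2) + o) = -23/9*(-17) + ((10 - 2) - 1) = 391/9 + (8 - 1) = 391/9 + 7 = 454/9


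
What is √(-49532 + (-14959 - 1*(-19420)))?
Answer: I*√45071 ≈ 212.3*I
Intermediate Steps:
√(-49532 + (-14959 - 1*(-19420))) = √(-49532 + (-14959 + 19420)) = √(-49532 + 4461) = √(-45071) = I*√45071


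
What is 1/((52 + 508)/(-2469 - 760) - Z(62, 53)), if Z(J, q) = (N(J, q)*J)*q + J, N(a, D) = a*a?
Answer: -3229/40786939694 ≈ -7.9168e-8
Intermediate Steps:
N(a, D) = a²
Z(J, q) = J + q*J³ (Z(J, q) = (J²*J)*q + J = J³*q + J = q*J³ + J = J + q*J³)
1/((52 + 508)/(-2469 - 760) - Z(62, 53)) = 1/((52 + 508)/(-2469 - 760) - (62 + 53*62³)) = 1/(560/(-3229) - (62 + 53*238328)) = 1/(560*(-1/3229) - (62 + 12631384)) = 1/(-560/3229 - 1*12631446) = 1/(-560/3229 - 12631446) = 1/(-40786939694/3229) = -3229/40786939694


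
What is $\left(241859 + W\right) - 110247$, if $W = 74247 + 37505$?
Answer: $243364$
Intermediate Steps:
$W = 111752$
$\left(241859 + W\right) - 110247 = \left(241859 + 111752\right) - 110247 = 353611 - 110247 = 243364$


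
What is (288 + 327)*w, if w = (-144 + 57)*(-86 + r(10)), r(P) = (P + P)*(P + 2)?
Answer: -8239770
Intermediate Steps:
r(P) = 2*P*(2 + P) (r(P) = (2*P)*(2 + P) = 2*P*(2 + P))
w = -13398 (w = (-144 + 57)*(-86 + 2*10*(2 + 10)) = -87*(-86 + 2*10*12) = -87*(-86 + 240) = -87*154 = -13398)
(288 + 327)*w = (288 + 327)*(-13398) = 615*(-13398) = -8239770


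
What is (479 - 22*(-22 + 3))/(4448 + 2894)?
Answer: 897/7342 ≈ 0.12217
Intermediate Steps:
(479 - 22*(-22 + 3))/(4448 + 2894) = (479 - 22*(-19))/7342 = (479 + 418)*(1/7342) = 897*(1/7342) = 897/7342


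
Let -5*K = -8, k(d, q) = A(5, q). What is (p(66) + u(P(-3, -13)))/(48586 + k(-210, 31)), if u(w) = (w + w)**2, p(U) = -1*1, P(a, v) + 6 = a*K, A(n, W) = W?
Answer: 11639/1215425 ≈ 0.0095761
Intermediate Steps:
k(d, q) = q
K = 8/5 (K = -1/5*(-8) = 8/5 ≈ 1.6000)
P(a, v) = -6 + 8*a/5 (P(a, v) = -6 + a*(8/5) = -6 + 8*a/5)
p(U) = -1
u(w) = 4*w**2 (u(w) = (2*w)**2 = 4*w**2)
(p(66) + u(P(-3, -13)))/(48586 + k(-210, 31)) = (-1 + 4*(-6 + (8/5)*(-3))**2)/(48586 + 31) = (-1 + 4*(-6 - 24/5)**2)/48617 = (-1 + 4*(-54/5)**2)*(1/48617) = (-1 + 4*(2916/25))*(1/48617) = (-1 + 11664/25)*(1/48617) = (11639/25)*(1/48617) = 11639/1215425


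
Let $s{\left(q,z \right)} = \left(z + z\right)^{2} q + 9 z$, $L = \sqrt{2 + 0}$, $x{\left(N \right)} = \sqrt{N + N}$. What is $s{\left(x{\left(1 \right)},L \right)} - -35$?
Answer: $35 + 17 \sqrt{2} \approx 59.042$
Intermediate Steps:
$x{\left(N \right)} = \sqrt{2} \sqrt{N}$ ($x{\left(N \right)} = \sqrt{2 N} = \sqrt{2} \sqrt{N}$)
$L = \sqrt{2} \approx 1.4142$
$s{\left(q,z \right)} = 9 z + 4 q z^{2}$ ($s{\left(q,z \right)} = \left(2 z\right)^{2} q + 9 z = 4 z^{2} q + 9 z = 4 q z^{2} + 9 z = 9 z + 4 q z^{2}$)
$s{\left(x{\left(1 \right)},L \right)} - -35 = \sqrt{2} \left(9 + 4 \sqrt{2} \sqrt{1} \sqrt{2}\right) - -35 = \sqrt{2} \left(9 + 4 \sqrt{2} \cdot 1 \sqrt{2}\right) + 35 = \sqrt{2} \left(9 + 4 \sqrt{2} \sqrt{2}\right) + 35 = \sqrt{2} \left(9 + 8\right) + 35 = \sqrt{2} \cdot 17 + 35 = 17 \sqrt{2} + 35 = 35 + 17 \sqrt{2}$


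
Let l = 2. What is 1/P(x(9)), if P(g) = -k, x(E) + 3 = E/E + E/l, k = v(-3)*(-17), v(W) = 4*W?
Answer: -1/204 ≈ -0.0049020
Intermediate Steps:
k = 204 (k = (4*(-3))*(-17) = -12*(-17) = 204)
x(E) = -2 + E/2 (x(E) = -3 + (E/E + E/2) = -3 + (1 + E*(½)) = -3 + (1 + E/2) = -2 + E/2)
P(g) = -204 (P(g) = -1*204 = -204)
1/P(x(9)) = 1/(-204) = -1/204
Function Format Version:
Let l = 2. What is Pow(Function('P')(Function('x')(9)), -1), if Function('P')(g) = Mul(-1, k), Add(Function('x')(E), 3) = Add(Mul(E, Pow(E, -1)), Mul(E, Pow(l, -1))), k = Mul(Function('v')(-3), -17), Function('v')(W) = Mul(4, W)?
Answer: Rational(-1, 204) ≈ -0.0049020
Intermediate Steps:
k = 204 (k = Mul(Mul(4, -3), -17) = Mul(-12, -17) = 204)
Function('x')(E) = Add(-2, Mul(Rational(1, 2), E)) (Function('x')(E) = Add(-3, Add(Mul(E, Pow(E, -1)), Mul(E, Pow(2, -1)))) = Add(-3, Add(1, Mul(E, Rational(1, 2)))) = Add(-3, Add(1, Mul(Rational(1, 2), E))) = Add(-2, Mul(Rational(1, 2), E)))
Function('P')(g) = -204 (Function('P')(g) = Mul(-1, 204) = -204)
Pow(Function('P')(Function('x')(9)), -1) = Pow(-204, -1) = Rational(-1, 204)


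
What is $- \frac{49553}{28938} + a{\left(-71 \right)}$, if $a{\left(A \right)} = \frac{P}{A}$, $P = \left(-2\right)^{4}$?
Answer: $- \frac{568753}{293514} \approx -1.9377$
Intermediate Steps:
$P = 16$
$a{\left(A \right)} = \frac{16}{A}$
$- \frac{49553}{28938} + a{\left(-71 \right)} = - \frac{49553}{28938} + \frac{16}{-71} = \left(-49553\right) \frac{1}{28938} + 16 \left(- \frac{1}{71}\right) = - \frac{7079}{4134} - \frac{16}{71} = - \frac{568753}{293514}$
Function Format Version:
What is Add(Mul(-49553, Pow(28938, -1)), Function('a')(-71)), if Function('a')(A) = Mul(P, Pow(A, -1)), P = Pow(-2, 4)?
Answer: Rational(-568753, 293514) ≈ -1.9377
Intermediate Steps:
P = 16
Function('a')(A) = Mul(16, Pow(A, -1))
Add(Mul(-49553, Pow(28938, -1)), Function('a')(-71)) = Add(Mul(-49553, Pow(28938, -1)), Mul(16, Pow(-71, -1))) = Add(Mul(-49553, Rational(1, 28938)), Mul(16, Rational(-1, 71))) = Add(Rational(-7079, 4134), Rational(-16, 71)) = Rational(-568753, 293514)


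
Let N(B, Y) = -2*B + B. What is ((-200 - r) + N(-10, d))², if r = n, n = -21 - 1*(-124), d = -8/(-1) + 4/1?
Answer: 85849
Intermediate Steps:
d = 12 (d = -8*(-1) + 4*1 = 8 + 4 = 12)
N(B, Y) = -B
n = 103 (n = -21 + 124 = 103)
r = 103
((-200 - r) + N(-10, d))² = ((-200 - 1*103) - 1*(-10))² = ((-200 - 103) + 10)² = (-303 + 10)² = (-293)² = 85849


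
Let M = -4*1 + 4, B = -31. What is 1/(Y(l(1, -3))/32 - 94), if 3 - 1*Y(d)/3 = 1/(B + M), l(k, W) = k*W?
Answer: -496/46483 ≈ -0.010671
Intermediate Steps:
M = 0 (M = -4 + 4 = 0)
l(k, W) = W*k
Y(d) = 282/31 (Y(d) = 9 - 3/(-31 + 0) = 9 - 3/(-31) = 9 - 3*(-1/31) = 9 + 3/31 = 282/31)
1/(Y(l(1, -3))/32 - 94) = 1/((282/31)/32 - 94) = 1/((282/31)*(1/32) - 94) = 1/(141/496 - 94) = 1/(-46483/496) = -496/46483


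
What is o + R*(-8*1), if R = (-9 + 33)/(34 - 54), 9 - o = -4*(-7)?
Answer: -47/5 ≈ -9.4000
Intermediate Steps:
o = -19 (o = 9 - (-4)*(-7) = 9 - 1*28 = 9 - 28 = -19)
R = -6/5 (R = 24/(-20) = 24*(-1/20) = -6/5 ≈ -1.2000)
o + R*(-8*1) = -19 - (-48)/5 = -19 - 6/5*(-8) = -19 + 48/5 = -47/5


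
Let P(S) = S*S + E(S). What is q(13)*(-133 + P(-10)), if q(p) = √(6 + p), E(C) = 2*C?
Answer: -53*√19 ≈ -231.02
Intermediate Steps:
P(S) = S² + 2*S (P(S) = S*S + 2*S = S² + 2*S)
q(13)*(-133 + P(-10)) = √(6 + 13)*(-133 - 10*(2 - 10)) = √19*(-133 - 10*(-8)) = √19*(-133 + 80) = √19*(-53) = -53*√19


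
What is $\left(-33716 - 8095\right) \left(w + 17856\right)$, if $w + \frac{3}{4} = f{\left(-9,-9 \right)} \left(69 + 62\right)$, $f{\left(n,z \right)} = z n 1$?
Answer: $- \frac{4760809515}{4} \approx -1.1902 \cdot 10^{9}$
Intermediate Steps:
$f{\left(n,z \right)} = n z$ ($f{\left(n,z \right)} = n z 1 = n z$)
$w = \frac{42441}{4}$ ($w = - \frac{3}{4} + \left(-9\right) \left(-9\right) \left(69 + 62\right) = - \frac{3}{4} + 81 \cdot 131 = - \frac{3}{4} + 10611 = \frac{42441}{4} \approx 10610.0$)
$\left(-33716 - 8095\right) \left(w + 17856\right) = \left(-33716 - 8095\right) \left(\frac{42441}{4} + 17856\right) = \left(-41811\right) \frac{113865}{4} = - \frac{4760809515}{4}$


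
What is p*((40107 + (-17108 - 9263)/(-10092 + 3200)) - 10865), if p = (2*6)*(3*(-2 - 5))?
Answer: -12698420805/1723 ≈ -7.3700e+6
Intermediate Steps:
p = -252 (p = 12*(3*(-7)) = 12*(-21) = -252)
p*((40107 + (-17108 - 9263)/(-10092 + 3200)) - 10865) = -252*((40107 + (-17108 - 9263)/(-10092 + 3200)) - 10865) = -252*((40107 - 26371/(-6892)) - 10865) = -252*((40107 - 26371*(-1/6892)) - 10865) = -252*((40107 + 26371/6892) - 10865) = -252*(276443815/6892 - 10865) = -252*201562235/6892 = -12698420805/1723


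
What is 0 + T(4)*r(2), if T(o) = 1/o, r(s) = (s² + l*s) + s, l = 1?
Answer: 2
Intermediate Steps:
r(s) = s² + 2*s (r(s) = (s² + 1*s) + s = (s² + s) + s = (s + s²) + s = s² + 2*s)
T(o) = 1/o
0 + T(4)*r(2) = 0 + (2*(2 + 2))/4 = 0 + (2*4)/4 = 0 + (¼)*8 = 0 + 2 = 2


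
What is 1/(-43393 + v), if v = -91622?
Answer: -1/135015 ≈ -7.4066e-6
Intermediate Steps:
1/(-43393 + v) = 1/(-43393 - 91622) = 1/(-135015) = -1/135015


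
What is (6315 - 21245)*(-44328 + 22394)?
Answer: 327474620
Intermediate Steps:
(6315 - 21245)*(-44328 + 22394) = -14930*(-21934) = 327474620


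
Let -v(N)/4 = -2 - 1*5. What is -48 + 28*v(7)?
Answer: 736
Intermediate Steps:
v(N) = 28 (v(N) = -4*(-2 - 1*5) = -4*(-2 - 5) = -4*(-7) = 28)
-48 + 28*v(7) = -48 + 28*28 = -48 + 784 = 736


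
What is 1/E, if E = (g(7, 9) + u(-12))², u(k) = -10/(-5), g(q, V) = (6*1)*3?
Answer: 1/400 ≈ 0.0025000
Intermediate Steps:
g(q, V) = 18 (g(q, V) = 6*3 = 18)
u(k) = 2 (u(k) = -10*(-⅕) = 2)
E = 400 (E = (18 + 2)² = 20² = 400)
1/E = 1/400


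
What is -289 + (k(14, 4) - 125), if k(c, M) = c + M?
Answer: -396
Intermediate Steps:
k(c, M) = M + c
-289 + (k(14, 4) - 125) = -289 + ((4 + 14) - 125) = -289 + (18 - 125) = -289 - 107 = -396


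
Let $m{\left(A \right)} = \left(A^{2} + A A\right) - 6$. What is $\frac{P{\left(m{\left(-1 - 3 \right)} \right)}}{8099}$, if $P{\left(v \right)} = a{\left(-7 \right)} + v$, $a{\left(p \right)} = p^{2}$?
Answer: $\frac{75}{8099} \approx 0.0092604$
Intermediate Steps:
$m{\left(A \right)} = -6 + 2 A^{2}$ ($m{\left(A \right)} = \left(A^{2} + A^{2}\right) - 6 = 2 A^{2} - 6 = -6 + 2 A^{2}$)
$P{\left(v \right)} = 49 + v$ ($P{\left(v \right)} = \left(-7\right)^{2} + v = 49 + v$)
$\frac{P{\left(m{\left(-1 - 3 \right)} \right)}}{8099} = \frac{49 - \left(6 - 2 \left(-1 - 3\right)^{2}\right)}{8099} = \left(49 - \left(6 - 2 \left(-1 - 3\right)^{2}\right)\right) \frac{1}{8099} = \left(49 - \left(6 - 2 \left(-4\right)^{2}\right)\right) \frac{1}{8099} = \left(49 + \left(-6 + 2 \cdot 16\right)\right) \frac{1}{8099} = \left(49 + \left(-6 + 32\right)\right) \frac{1}{8099} = \left(49 + 26\right) \frac{1}{8099} = 75 \cdot \frac{1}{8099} = \frac{75}{8099}$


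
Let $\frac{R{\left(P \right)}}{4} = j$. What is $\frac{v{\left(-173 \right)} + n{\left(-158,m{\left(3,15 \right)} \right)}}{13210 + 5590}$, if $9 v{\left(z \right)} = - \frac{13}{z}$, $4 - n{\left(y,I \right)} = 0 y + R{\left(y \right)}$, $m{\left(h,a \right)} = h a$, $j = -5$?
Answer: $\frac{37381}{29271600} \approx 0.001277$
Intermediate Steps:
$R{\left(P \right)} = -20$ ($R{\left(P \right)} = 4 \left(-5\right) = -20$)
$m{\left(h,a \right)} = a h$
$n{\left(y,I \right)} = 24$ ($n{\left(y,I \right)} = 4 - \left(0 y - 20\right) = 4 - \left(0 - 20\right) = 4 - -20 = 4 + 20 = 24$)
$v{\left(z \right)} = - \frac{13}{9 z}$ ($v{\left(z \right)} = \frac{\left(-13\right) \frac{1}{z}}{9} = - \frac{13}{9 z}$)
$\frac{v{\left(-173 \right)} + n{\left(-158,m{\left(3,15 \right)} \right)}}{13210 + 5590} = \frac{- \frac{13}{9 \left(-173\right)} + 24}{13210 + 5590} = \frac{\left(- \frac{13}{9}\right) \left(- \frac{1}{173}\right) + 24}{18800} = \left(\frac{13}{1557} + 24\right) \frac{1}{18800} = \frac{37381}{1557} \cdot \frac{1}{18800} = \frac{37381}{29271600}$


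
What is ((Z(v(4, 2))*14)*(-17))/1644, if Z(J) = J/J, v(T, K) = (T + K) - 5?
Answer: -119/822 ≈ -0.14477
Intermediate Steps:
v(T, K) = -5 + K + T (v(T, K) = (K + T) - 5 = -5 + K + T)
Z(J) = 1
((Z(v(4, 2))*14)*(-17))/1644 = ((1*14)*(-17))/1644 = (14*(-17))*(1/1644) = -238*1/1644 = -119/822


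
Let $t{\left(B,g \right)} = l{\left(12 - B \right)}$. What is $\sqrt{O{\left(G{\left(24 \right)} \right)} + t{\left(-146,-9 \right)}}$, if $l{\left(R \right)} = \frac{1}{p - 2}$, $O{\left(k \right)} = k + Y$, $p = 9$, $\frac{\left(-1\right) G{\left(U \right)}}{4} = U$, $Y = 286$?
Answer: $\frac{11 \sqrt{77}}{7} \approx 13.789$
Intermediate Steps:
$G{\left(U \right)} = - 4 U$
$O{\left(k \right)} = 286 + k$ ($O{\left(k \right)} = k + 286 = 286 + k$)
$l{\left(R \right)} = \frac{1}{7}$ ($l{\left(R \right)} = \frac{1}{9 - 2} = \frac{1}{7}$)
$t{\left(B,g \right)} = \frac{1}{7}$
$\sqrt{O{\left(G{\left(24 \right)} \right)} + t{\left(-146,-9 \right)}} = \sqrt{\left(286 - 96\right) + \frac{1}{7}} = \sqrt{190 + \frac{1}{7}} = \sqrt{\frac{1331}{7}} = \frac{11 \sqrt{77}}{7}$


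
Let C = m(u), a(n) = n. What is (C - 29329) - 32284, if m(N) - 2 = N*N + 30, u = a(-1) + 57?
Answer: -58445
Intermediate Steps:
u = 56 (u = -1 + 57 = 56)
m(N) = 32 + N² (m(N) = 2 + (N*N + 30) = 2 + (N² + 30) = 2 + (30 + N²) = 32 + N²)
C = 3168 (C = 32 + 56² = 32 + 3136 = 3168)
(C - 29329) - 32284 = (3168 - 29329) - 32284 = -26161 - 32284 = -58445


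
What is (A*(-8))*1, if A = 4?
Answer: -32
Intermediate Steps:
(A*(-8))*1 = (4*(-8))*1 = -32*1 = -32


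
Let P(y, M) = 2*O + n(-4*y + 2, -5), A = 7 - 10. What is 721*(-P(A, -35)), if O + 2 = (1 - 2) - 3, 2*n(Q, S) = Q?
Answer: 3605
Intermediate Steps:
n(Q, S) = Q/2
O = -6 (O = -2 + ((1 - 2) - 3) = -2 + (-1 - 3) = -2 - 4 = -6)
A = -3
P(y, M) = -11 - 2*y (P(y, M) = 2*(-6) + (-4*y + 2)/2 = -12 + (2 - 4*y)/2 = -12 + (1 - 2*y) = -11 - 2*y)
721*(-P(A, -35)) = 721*(-(-11 - 2*(-3))) = 721*(-(-11 + 6)) = 721*(-1*(-5)) = 721*5 = 3605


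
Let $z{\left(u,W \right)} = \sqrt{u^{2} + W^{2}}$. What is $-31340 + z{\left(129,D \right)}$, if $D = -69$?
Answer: $-31340 + 3 \sqrt{2378} \approx -31194.0$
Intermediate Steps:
$z{\left(u,W \right)} = \sqrt{W^{2} + u^{2}}$
$-31340 + z{\left(129,D \right)} = -31340 + \sqrt{\left(-69\right)^{2} + 129^{2}} = -31340 + \sqrt{4761 + 16641} = -31340 + \sqrt{21402} = -31340 + 3 \sqrt{2378}$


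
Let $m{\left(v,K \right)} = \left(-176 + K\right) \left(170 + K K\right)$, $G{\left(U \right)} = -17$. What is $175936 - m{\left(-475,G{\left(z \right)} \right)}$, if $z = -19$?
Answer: $264523$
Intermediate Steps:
$m{\left(v,K \right)} = \left(-176 + K\right) \left(170 + K^{2}\right)$
$175936 - m{\left(-475,G{\left(z \right)} \right)} = 175936 - \left(-29920 + \left(-17\right)^{3} - 176 \left(-17\right)^{2} + 170 \left(-17\right)\right) = 175936 - \left(-29920 - 4913 - 50864 - 2890\right) = 175936 - -88587 = 175936 + 88587 = 264523$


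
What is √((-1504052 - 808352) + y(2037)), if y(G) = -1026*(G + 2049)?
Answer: 8*I*√101635 ≈ 2550.4*I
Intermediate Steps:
y(G) = -2102274 - 1026*G (y(G) = -1026*(2049 + G) = -2102274 - 1026*G)
√((-1504052 - 808352) + y(2037)) = √((-1504052 - 808352) + (-2102274 - 1026*2037)) = √(-2312404 + (-2102274 - 2089962)) = √(-2312404 - 4192236) = √(-6504640) = 8*I*√101635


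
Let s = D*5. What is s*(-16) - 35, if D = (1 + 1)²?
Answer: -355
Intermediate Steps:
D = 4 (D = 2² = 4)
s = 20 (s = 4*5 = 20)
s*(-16) - 35 = 20*(-16) - 35 = -320 - 35 = -355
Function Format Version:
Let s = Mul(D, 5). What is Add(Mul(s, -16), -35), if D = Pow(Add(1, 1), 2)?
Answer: -355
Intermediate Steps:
D = 4 (D = Pow(2, 2) = 4)
s = 20 (s = Mul(4, 5) = 20)
Add(Mul(s, -16), -35) = Add(Mul(20, -16), -35) = Add(-320, -35) = -355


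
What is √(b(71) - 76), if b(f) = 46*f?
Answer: √3190 ≈ 56.480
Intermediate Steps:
√(b(71) - 76) = √(46*71 - 76) = √(3266 - 76) = √3190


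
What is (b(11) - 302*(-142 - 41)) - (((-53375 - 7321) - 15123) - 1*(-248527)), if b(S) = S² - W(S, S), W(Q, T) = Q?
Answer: -117332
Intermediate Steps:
b(S) = S² - S
(b(11) - 302*(-142 - 41)) - (((-53375 - 7321) - 15123) - 1*(-248527)) = (11*(-1 + 11) - 302*(-142 - 41)) - (((-53375 - 7321) - 15123) - 1*(-248527)) = (11*10 - 302*(-183)) - ((-60696 - 15123) + 248527) = (110 + 55266) - (-75819 + 248527) = 55376 - 1*172708 = 55376 - 172708 = -117332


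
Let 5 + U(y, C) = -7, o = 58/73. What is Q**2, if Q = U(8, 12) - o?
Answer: 872356/5329 ≈ 163.70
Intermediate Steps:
o = 58/73 (o = 58*(1/73) = 58/73 ≈ 0.79452)
U(y, C) = -12 (U(y, C) = -5 - 7 = -12)
Q = -934/73 (Q = -12 - 1*58/73 = -12 - 58/73 = -934/73 ≈ -12.795)
Q**2 = (-934/73)**2 = 872356/5329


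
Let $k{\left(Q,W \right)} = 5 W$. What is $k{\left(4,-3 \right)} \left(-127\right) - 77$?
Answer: $1828$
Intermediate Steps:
$k{\left(4,-3 \right)} \left(-127\right) - 77 = 5 \left(-3\right) \left(-127\right) - 77 = \left(-15\right) \left(-127\right) - 77 = 1905 - 77 = 1828$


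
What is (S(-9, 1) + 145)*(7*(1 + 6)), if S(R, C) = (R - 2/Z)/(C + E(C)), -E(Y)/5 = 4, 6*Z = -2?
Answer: 135142/19 ≈ 7112.7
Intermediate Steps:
Z = -⅓ (Z = (⅙)*(-2) = -⅓ ≈ -0.33333)
E(Y) = -20 (E(Y) = -5*4 = -20)
S(R, C) = (6 + R)/(-20 + C) (S(R, C) = (R - 2/(-⅓))/(C - 20) = (R - 2*(-3))/(-20 + C) = (R + 6)/(-20 + C) = (6 + R)/(-20 + C))
(S(-9, 1) + 145)*(7*(1 + 6)) = ((6 - 9)/(-20 + 1) + 145)*(7*(1 + 6)) = (-3/(-19) + 145)*(7*7) = (-1/19*(-3) + 145)*49 = (3/19 + 145)*49 = (2758/19)*49 = 135142/19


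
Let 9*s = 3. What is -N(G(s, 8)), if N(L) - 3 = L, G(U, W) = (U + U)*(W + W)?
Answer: -41/3 ≈ -13.667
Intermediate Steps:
s = 1/3 (s = (1/9)*3 = 1/3 ≈ 0.33333)
G(U, W) = 4*U*W (G(U, W) = (2*U)*(2*W) = 4*U*W)
N(L) = 3 + L
-N(G(s, 8)) = -(3 + 4*(1/3)*8) = -(3 + 32/3) = -1*41/3 = -41/3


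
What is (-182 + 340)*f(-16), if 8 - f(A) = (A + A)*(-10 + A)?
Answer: -130192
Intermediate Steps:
f(A) = 8 - 2*A*(-10 + A) (f(A) = 8 - (A + A)*(-10 + A) = 8 - 2*A*(-10 + A))
(-182 + 340)*f(-16) = (-182 + 340)*(8 - 2*(-16)² + 20*(-16)) = 158*(8 - 2*256 - 320) = 158*(8 - 512 - 320) = 158*(-824) = -130192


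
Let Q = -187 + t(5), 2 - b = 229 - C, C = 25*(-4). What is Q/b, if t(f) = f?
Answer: 182/327 ≈ 0.55657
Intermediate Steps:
C = -100
b = -327 (b = 2 - (229 - 1*(-100)) = 2 - (229 + 100) = 2 - 1*329 = 2 - 329 = -327)
Q = -182 (Q = -187 + 5 = -182)
Q/b = -182/(-327) = -182*(-1/327) = 182/327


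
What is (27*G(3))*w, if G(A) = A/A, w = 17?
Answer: 459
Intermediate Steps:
G(A) = 1
(27*G(3))*w = (27*1)*17 = 27*17 = 459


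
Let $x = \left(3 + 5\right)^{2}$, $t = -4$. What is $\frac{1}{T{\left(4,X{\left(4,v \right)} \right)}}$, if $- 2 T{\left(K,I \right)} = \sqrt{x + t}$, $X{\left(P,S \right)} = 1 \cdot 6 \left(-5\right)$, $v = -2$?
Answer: $- \frac{\sqrt{15}}{15} \approx -0.2582$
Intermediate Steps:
$X{\left(P,S \right)} = -30$ ($X{\left(P,S \right)} = 6 \left(-5\right) = -30$)
$x = 64$ ($x = 8^{2} = 64$)
$T{\left(K,I \right)} = - \sqrt{15}$ ($T{\left(K,I \right)} = - \frac{\sqrt{64 - 4}}{2} = - \frac{\sqrt{60}}{2} = - \frac{2 \sqrt{15}}{2} = - \sqrt{15}$)
$\frac{1}{T{\left(4,X{\left(4,v \right)} \right)}} = \frac{1}{\left(-1\right) \sqrt{15}} = - \frac{\sqrt{15}}{15}$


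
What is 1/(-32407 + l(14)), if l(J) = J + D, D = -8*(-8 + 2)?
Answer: -1/32345 ≈ -3.0917e-5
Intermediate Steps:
D = 48 (D = -8*(-6) = 48)
l(J) = 48 + J (l(J) = J + 48 = 48 + J)
1/(-32407 + l(14)) = 1/(-32407 + (48 + 14)) = 1/(-32407 + 62) = 1/(-32345) = -1/32345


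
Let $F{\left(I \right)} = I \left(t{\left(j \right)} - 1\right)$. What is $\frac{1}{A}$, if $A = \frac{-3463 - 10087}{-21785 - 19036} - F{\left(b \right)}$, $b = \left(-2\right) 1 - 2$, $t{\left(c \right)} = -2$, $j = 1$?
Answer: $- \frac{40821}{476302} \approx -0.085704$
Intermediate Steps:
$b = -4$ ($b = -2 - 2 = -4$)
$F{\left(I \right)} = - 3 I$ ($F{\left(I \right)} = I \left(-2 - 1\right) = I \left(-3\right) = - 3 I$)
$A = - \frac{476302}{40821}$ ($A = \frac{-3463 - 10087}{-21785 - 19036} - \left(-3\right) \left(-4\right) = - \frac{13550}{-40821} - 12 = \left(-13550\right) \left(- \frac{1}{40821}\right) - 12 = \frac{13550}{40821} - 12 = - \frac{476302}{40821} \approx -11.668$)
$\frac{1}{A} = \frac{1}{- \frac{476302}{40821}} = - \frac{40821}{476302}$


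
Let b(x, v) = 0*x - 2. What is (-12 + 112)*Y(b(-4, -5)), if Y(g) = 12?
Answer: 1200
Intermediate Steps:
b(x, v) = -2 (b(x, v) = 0 - 2 = -2)
(-12 + 112)*Y(b(-4, -5)) = (-12 + 112)*12 = 100*12 = 1200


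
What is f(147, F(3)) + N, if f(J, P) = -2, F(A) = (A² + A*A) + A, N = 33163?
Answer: 33161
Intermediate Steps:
F(A) = A + 2*A² (F(A) = (A² + A²) + A = 2*A² + A = A + 2*A²)
f(147, F(3)) + N = -2 + 33163 = 33161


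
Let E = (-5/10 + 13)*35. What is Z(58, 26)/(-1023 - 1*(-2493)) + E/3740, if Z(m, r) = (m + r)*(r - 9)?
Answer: 56989/52360 ≈ 1.0884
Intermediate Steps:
Z(m, r) = (-9 + r)*(m + r) (Z(m, r) = (m + r)*(-9 + r) = (-9 + r)*(m + r))
E = 875/2 (E = (-5*⅒ + 13)*35 = (-½ + 13)*35 = (25/2)*35 = 875/2 ≈ 437.50)
Z(58, 26)/(-1023 - 1*(-2493)) + E/3740 = (26² - 9*58 - 9*26 + 58*26)/(-1023 - 1*(-2493)) + (875/2)/3740 = (676 - 522 - 234 + 1508)/(-1023 + 2493) + (875/2)*(1/3740) = 1428/1470 + 175/1496 = 1428*(1/1470) + 175/1496 = 34/35 + 175/1496 = 56989/52360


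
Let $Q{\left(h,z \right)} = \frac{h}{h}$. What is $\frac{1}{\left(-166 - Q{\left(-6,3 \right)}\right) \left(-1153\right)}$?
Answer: $\frac{1}{192551} \approx 5.1934 \cdot 10^{-6}$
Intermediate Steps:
$Q{\left(h,z \right)} = 1$
$\frac{1}{\left(-166 - Q{\left(-6,3 \right)}\right) \left(-1153\right)} = \frac{1}{\left(-166 - 1\right) \left(-1153\right)} = \frac{1}{\left(-167\right) \left(-1153\right)} = \frac{1}{192551}$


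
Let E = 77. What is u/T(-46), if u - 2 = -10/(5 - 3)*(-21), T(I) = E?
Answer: 107/77 ≈ 1.3896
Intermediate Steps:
T(I) = 77
u = 107 (u = 2 - 10/(5 - 3)*(-21) = 2 - 10/2*(-21) = 2 - 10*1/2*(-21) = 2 - 5*(-21) = 2 + 105 = 107)
u/T(-46) = 107/77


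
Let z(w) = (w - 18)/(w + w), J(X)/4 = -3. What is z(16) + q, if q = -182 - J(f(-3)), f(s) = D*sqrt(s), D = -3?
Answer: -2721/16 ≈ -170.06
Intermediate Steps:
f(s) = -3*sqrt(s)
J(X) = -12 (J(X) = 4*(-3) = -12)
z(w) = (-18 + w)/(2*w) (z(w) = (-18 + w)/((2*w)) = (-18 + w)*(1/(2*w)) = (-18 + w)/(2*w))
q = -170 (q = -182 - 1*(-12) = -182 + 12 = -170)
z(16) + q = (1/2)*(-18 + 16)/16 - 170 = (1/2)*(1/16)*(-2) - 170 = -1/16 - 170 = -2721/16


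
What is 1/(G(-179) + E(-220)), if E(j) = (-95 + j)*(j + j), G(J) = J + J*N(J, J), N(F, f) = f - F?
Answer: 1/138421 ≈ 7.2243e-6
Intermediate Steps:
G(J) = J (G(J) = J + J*(J - J) = J + J*0 = J + 0 = J)
E(j) = 2*j*(-95 + j) (E(j) = (-95 + j)*(2*j) = 2*j*(-95 + j))
1/(G(-179) + E(-220)) = 1/(-179 + 2*(-220)*(-95 - 220)) = 1/(-179 + 2*(-220)*(-315)) = 1/(-179 + 138600) = 1/138421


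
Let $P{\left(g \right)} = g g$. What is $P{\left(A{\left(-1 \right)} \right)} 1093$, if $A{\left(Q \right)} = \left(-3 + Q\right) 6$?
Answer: $629568$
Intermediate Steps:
$A{\left(Q \right)} = -18 + 6 Q$
$P{\left(g \right)} = g^{2}$
$P{\left(A{\left(-1 \right)} \right)} 1093 = \left(-18 + 6 \left(-1\right)\right)^{2} \cdot 1093 = \left(-18 - 6\right)^{2} \cdot 1093 = \left(-24\right)^{2} \cdot 1093 = 576 \cdot 1093 = 629568$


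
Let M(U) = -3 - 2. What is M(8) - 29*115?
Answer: -3340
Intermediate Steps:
M(U) = -5
M(8) - 29*115 = -5 - 29*115 = -5 - 3335 = -3340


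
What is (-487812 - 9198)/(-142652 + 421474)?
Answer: -248505/139411 ≈ -1.7825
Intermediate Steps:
(-487812 - 9198)/(-142652 + 421474) = -497010/278822 = -497010*1/278822 = -248505/139411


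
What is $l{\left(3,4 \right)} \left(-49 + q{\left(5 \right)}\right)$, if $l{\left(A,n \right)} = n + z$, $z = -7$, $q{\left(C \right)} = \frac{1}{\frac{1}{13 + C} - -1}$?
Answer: $\frac{2739}{19} \approx 144.16$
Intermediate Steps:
$q{\left(C \right)} = \frac{1}{1 + \frac{1}{13 + C}}$ ($q{\left(C \right)} = \frac{1}{\frac{1}{13 + C} + 1} = \frac{1}{1 + \frac{1}{13 + C}}$)
$l{\left(A,n \right)} = -7 + n$ ($l{\left(A,n \right)} = n - 7 = -7 + n$)
$l{\left(3,4 \right)} \left(-49 + q{\left(5 \right)}\right) = \left(-7 + 4\right) \left(-49 + \frac{13 + 5}{14 + 5}\right) = - 3 \left(-49 + \frac{1}{19} \cdot 18\right) = - 3 \left(-49 + \frac{18}{19}\right) = \left(-3\right) \left(- \frac{913}{19}\right) = \frac{2739}{19}$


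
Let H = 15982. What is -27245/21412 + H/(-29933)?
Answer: -1157731169/640925396 ≈ -1.8063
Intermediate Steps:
-27245/21412 + H/(-29933) = -27245/21412 + 15982/(-29933) = -27245*1/21412 + 15982*(-1/29933) = -27245/21412 - 15982/29933 = -1157731169/640925396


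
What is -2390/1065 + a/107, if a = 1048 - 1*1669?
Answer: -183419/22791 ≈ -8.0479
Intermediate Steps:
a = -621 (a = 1048 - 1669 = -621)
-2390/1065 + a/107 = -2390/1065 - 621/107 = -2390*1/1065 - 621*1/107 = -478/213 - 621/107 = -183419/22791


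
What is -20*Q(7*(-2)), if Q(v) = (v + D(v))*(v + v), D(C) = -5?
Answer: -10640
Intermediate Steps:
Q(v) = 2*v*(-5 + v) (Q(v) = (v - 5)*(v + v) = (-5 + v)*(2*v) = 2*v*(-5 + v))
-20*Q(7*(-2)) = -40*7*(-2)*(-5 + 7*(-2)) = -40*(-14)*(-5 - 14) = -40*(-14)*(-19) = -20*532 = -10640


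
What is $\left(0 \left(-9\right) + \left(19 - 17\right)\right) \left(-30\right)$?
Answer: $-60$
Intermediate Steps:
$\left(0 \left(-9\right) + \left(19 - 17\right)\right) \left(-30\right) = \left(0 + \left(19 - 17\right)\right) \left(-30\right) = \left(0 + 2\right) \left(-30\right) = 2 \left(-30\right) = -60$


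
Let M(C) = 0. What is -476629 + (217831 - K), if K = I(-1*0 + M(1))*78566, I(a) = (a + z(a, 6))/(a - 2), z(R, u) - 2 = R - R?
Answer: -180232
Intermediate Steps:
z(R, u) = 2 (z(R, u) = 2 + (R - R) = 2 + 0 = 2)
I(a) = (2 + a)/(-2 + a) (I(a) = (a + 2)/(a - 2) = (2 + a)/(-2 + a))
K = -78566 (K = ((2 + (-1*0 + 0))/(-2 + (-1*0 + 0)))*78566 = ((2 + (0 + 0))/(-2 + (0 + 0)))*78566 = ((2 + 0)/(-2 + 0))*78566 = (2/(-2))*78566 = -½*2*78566 = -1*78566 = -78566)
-476629 + (217831 - K) = -476629 + (217831 - 1*(-78566)) = -476629 + (217831 + 78566) = -476629 + 296397 = -180232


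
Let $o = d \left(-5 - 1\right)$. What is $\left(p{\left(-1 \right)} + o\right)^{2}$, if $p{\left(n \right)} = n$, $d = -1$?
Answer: $25$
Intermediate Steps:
$o = 6$ ($o = - (-5 - 1) = \left(-1\right) \left(-6\right) = 6$)
$\left(p{\left(-1 \right)} + o\right)^{2} = \left(-1 + 6\right)^{2} = 5^{2} = 25$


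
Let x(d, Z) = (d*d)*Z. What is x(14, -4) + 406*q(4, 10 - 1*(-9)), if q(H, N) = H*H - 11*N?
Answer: -79142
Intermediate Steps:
x(d, Z) = Z*d² (x(d, Z) = d²*Z = Z*d²)
q(H, N) = H² - 11*N
x(14, -4) + 406*q(4, 10 - 1*(-9)) = -4*14² + 406*(4² - 11*(10 - 1*(-9))) = -4*196 + 406*(16 - 11*(10 + 9)) = -784 + 406*(16 - 11*19) = -784 + 406*(16 - 209) = -784 + 406*(-193) = -784 - 78358 = -79142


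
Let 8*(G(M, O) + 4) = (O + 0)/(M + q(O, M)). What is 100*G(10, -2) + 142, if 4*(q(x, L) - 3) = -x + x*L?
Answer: -4436/17 ≈ -260.94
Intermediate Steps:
q(x, L) = 3 - x/4 + L*x/4 (q(x, L) = 3 + (-x + x*L)/4 = 3 + (-x + L*x)/4 = 3 + (-x/4 + L*x/4) = 3 - x/4 + L*x/4)
G(M, O) = -4 + O/(8*(3 + M - O/4 + M*O/4)) (G(M, O) = -4 + ((O + 0)/(M + (3 - O/4 + M*O/4)))/8 = -4 + (O/(3 + M - O/4 + M*O/4))/8 = -4 + O/(8*(3 + M - O/4 + M*O/4)))
100*G(10, -2) + 142 = 100*((-48 - 16*10 + (9/2)*(-2) - 4*10*(-2))/(12 - 1*(-2) + 4*10 + 10*(-2))) + 142 = 100*((-48 - 160 - 9 + 80)/(12 + 2 + 40 - 20)) + 142 = 100*(-137/34) + 142 = -6850/17 + 142 = -4436/17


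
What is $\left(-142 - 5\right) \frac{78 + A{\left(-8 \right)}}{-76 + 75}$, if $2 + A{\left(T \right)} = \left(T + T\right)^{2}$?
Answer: $48804$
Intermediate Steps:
$A{\left(T \right)} = -2 + 4 T^{2}$ ($A{\left(T \right)} = -2 + \left(T + T\right)^{2} = -2 + \left(2 T\right)^{2} = -2 + 4 T^{2}$)
$\left(-142 - 5\right) \frac{78 + A{\left(-8 \right)}}{-76 + 75} = \left(-142 - 5\right) \frac{78 - \left(2 - 4 \left(-8\right)^{2}\right)}{-76 + 75} = - 147 \frac{78 + \left(-2 + 4 \cdot 64\right)}{-1} = - 147 \left(78 + \left(-2 + 256\right)\right) \left(-1\right) = - 147 \left(78 + 254\right) \left(-1\right) = - 147 \cdot 332 \left(-1\right) = \left(-147\right) \left(-332\right) = 48804$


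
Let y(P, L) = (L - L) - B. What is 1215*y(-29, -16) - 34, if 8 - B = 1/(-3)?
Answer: -10159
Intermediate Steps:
B = 25/3 (B = 8 - 1/(-3) = 8 - 1*(-⅓) = 8 + ⅓ = 25/3 ≈ 8.3333)
y(P, L) = -25/3 (y(P, L) = (L - L) - 1*25/3 = 0 - 25/3 = -25/3)
1215*y(-29, -16) - 34 = 1215*(-25/3) - 34 = -10125 - 34 = -10159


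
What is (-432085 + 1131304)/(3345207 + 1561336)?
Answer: 699219/4906543 ≈ 0.14251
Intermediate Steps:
(-432085 + 1131304)/(3345207 + 1561336) = 699219/4906543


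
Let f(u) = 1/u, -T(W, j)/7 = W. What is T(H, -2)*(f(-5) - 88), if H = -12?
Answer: -37044/5 ≈ -7408.8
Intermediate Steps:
T(W, j) = -7*W
f(u) = 1/u
T(H, -2)*(f(-5) - 88) = (-7*(-12))*(1/(-5) - 88) = 84*(-1/5 - 88) = 84*(-441/5) = -37044/5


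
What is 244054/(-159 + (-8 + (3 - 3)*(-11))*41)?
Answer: -244054/487 ≈ -501.14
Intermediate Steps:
244054/(-159 + (-8 + (3 - 3)*(-11))*41) = 244054/(-159 + (-8 + 0*(-11))*41) = 244054/(-159 + (-8 + 0)*41) = 244054/(-159 - 8*41) = 244054/(-159 - 328) = 244054/(-487) = 244054*(-1/487) = -244054/487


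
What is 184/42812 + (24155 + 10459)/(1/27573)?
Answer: 10215069730912/10703 ≈ 9.5441e+8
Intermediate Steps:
184/42812 + (24155 + 10459)/(1/27573) = 184*(1/42812) + 34614/(1/27573) = 46/10703 + 34614*27573 = 46/10703 + 954411822 = 10215069730912/10703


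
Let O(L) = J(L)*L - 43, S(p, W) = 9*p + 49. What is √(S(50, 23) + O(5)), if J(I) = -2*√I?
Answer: √(456 - 10*√5) ≈ 20.824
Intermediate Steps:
S(p, W) = 49 + 9*p
O(L) = -43 - 2*L^(3/2) (O(L) = (-2*√L)*L - 43 = -2*L^(3/2) - 43 = -43 - 2*L^(3/2))
√(S(50, 23) + O(5)) = √((49 + 9*50) + (-43 - 10*√5)) = √((49 + 450) + (-43 - 10*√5)) = √(499 + (-43 - 10*√5)) = √(456 - 10*√5)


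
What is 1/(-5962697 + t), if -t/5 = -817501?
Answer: -1/1875192 ≈ -5.3328e-7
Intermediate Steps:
t = 4087505 (t = -5*(-817501) = 4087505)
1/(-5962697 + t) = 1/(-5962697 + 4087505) = 1/(-1875192) = -1/1875192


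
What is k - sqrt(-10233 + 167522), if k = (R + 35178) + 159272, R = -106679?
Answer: 87771 - sqrt(157289) ≈ 87374.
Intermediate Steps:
k = 87771 (k = (-106679 + 35178) + 159272 = -71501 + 159272 = 87771)
k - sqrt(-10233 + 167522) = 87771 - sqrt(-10233 + 167522) = 87771 - sqrt(157289)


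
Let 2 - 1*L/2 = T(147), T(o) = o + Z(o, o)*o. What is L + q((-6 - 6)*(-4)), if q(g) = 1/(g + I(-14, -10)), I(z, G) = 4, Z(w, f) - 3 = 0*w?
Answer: -60943/52 ≈ -1172.0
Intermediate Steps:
Z(w, f) = 3 (Z(w, f) = 3 + 0*w = 3 + 0 = 3)
T(o) = 4*o (T(o) = o + 3*o = 4*o)
L = -1172 (L = 4 - 8*147 = 4 - 2*588 = 4 - 1176 = -1172)
q(g) = 1/(4 + g) (q(g) = 1/(g + 4) = 1/(4 + g))
L + q((-6 - 6)*(-4)) = -1172 + 1/(4 + (-6 - 6)*(-4)) = -1172 + 1/(4 - 12*(-4)) = -1172 + 1/(4 + 48) = -1172 + 1/52 = -60943/52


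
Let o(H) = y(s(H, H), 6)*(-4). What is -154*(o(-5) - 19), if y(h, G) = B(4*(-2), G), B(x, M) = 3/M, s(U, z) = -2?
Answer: 3234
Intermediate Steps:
y(h, G) = 3/G
o(H) = -2 (o(H) = (3/6)*(-4) = (3*(⅙))*(-4) = (½)*(-4) = -2)
-154*(o(-5) - 19) = -154*(-2 - 19) = -154*(-21) = 3234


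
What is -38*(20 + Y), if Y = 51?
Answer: -2698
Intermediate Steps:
-38*(20 + Y) = -38*(20 + 51) = -38*71 = -2698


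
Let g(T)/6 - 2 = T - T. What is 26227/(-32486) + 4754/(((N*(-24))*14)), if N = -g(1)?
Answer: 12172795/32745888 ≈ 0.37174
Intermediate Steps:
g(T) = 12 (g(T) = 12 + 6*(T - T) = 12 + 6*0 = 12 + 0 = 12)
N = -12 (N = -1*12 = -12)
26227/(-32486) + 4754/(((N*(-24))*14)) = 26227/(-32486) + 4754/((-12*(-24)*14)) = 26227*(-1/32486) + 4754/((288*14)) = -26227/32486 + 4754/4032 = -26227/32486 + 4754*(1/4032) = -26227/32486 + 2377/2016 = 12172795/32745888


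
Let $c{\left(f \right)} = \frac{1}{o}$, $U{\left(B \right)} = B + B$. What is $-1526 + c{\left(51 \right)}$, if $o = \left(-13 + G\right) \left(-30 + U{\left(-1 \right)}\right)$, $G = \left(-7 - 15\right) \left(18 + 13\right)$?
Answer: $- \frac{33938239}{22240} \approx -1526.0$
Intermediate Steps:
$U{\left(B \right)} = 2 B$
$G = -682$ ($G = \left(-22\right) 31 = -682$)
$o = 22240$ ($o = \left(-13 - 682\right) \left(-30 + 2 \left(-1\right)\right) = - 695 \left(-30 - 2\right) = \left(-695\right) \left(-32\right) = 22240$)
$c{\left(f \right)} = \frac{1}{22240}$
$-1526 + c{\left(51 \right)} = -1526 + \frac{1}{22240} = - \frac{33938239}{22240}$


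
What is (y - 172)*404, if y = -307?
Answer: -193516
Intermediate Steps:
(y - 172)*404 = (-307 - 172)*404 = -479*404 = -193516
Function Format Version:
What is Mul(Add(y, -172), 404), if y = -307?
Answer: -193516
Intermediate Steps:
Mul(Add(y, -172), 404) = Mul(Add(-307, -172), 404) = Mul(-479, 404) = -193516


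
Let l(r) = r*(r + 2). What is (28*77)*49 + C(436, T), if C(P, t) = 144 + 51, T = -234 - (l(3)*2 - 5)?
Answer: 105839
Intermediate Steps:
l(r) = r*(2 + r)
T = -259 (T = -234 - ((3*(2 + 3))*2 - 5) = -234 - ((3*5)*2 - 5) = -234 - (15*2 - 5) = -234 - (30 - 5) = -234 - 1*25 = -234 - 25 = -259)
C(P, t) = 195
(28*77)*49 + C(436, T) = (28*77)*49 + 195 = 2156*49 + 195 = 105644 + 195 = 105839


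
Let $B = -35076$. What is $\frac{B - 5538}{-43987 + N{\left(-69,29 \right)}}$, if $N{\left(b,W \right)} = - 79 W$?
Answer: $\frac{6769}{7713} \approx 0.87761$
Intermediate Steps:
$\frac{B - 5538}{-43987 + N{\left(-69,29 \right)}} = \frac{-35076 - 5538}{-43987 - 2291} = - \frac{40614}{-43987 - 2291} = - \frac{40614}{-46278} = \left(-40614\right) \left(- \frac{1}{46278}\right) = \frac{6769}{7713}$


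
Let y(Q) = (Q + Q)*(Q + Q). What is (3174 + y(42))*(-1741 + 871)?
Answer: -8900100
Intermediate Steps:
y(Q) = 4*Q² (y(Q) = (2*Q)*(2*Q) = 4*Q²)
(3174 + y(42))*(-1741 + 871) = (3174 + 4*42²)*(-1741 + 871) = (3174 + 4*1764)*(-870) = (3174 + 7056)*(-870) = 10230*(-870) = -8900100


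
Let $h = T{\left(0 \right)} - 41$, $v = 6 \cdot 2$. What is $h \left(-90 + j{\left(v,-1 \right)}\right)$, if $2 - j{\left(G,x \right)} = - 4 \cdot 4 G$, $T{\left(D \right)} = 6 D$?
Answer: $-4264$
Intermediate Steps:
$v = 12$
$h = -41$ ($h = 6 \cdot 0 - 41 = 0 - 41 = -41$)
$j{\left(G,x \right)} = 2 + 16 G$ ($j{\left(G,x \right)} = 2 - - 4 \cdot 4 G = 2 - - 16 G = 2 + 16 G$)
$h \left(-90 + j{\left(v,-1 \right)}\right) = - 41 \left(-90 + \left(2 + 16 \cdot 12\right)\right) = - 41 \left(-90 + \left(2 + 192\right)\right) = - 41 \left(-90 + 194\right) = \left(-41\right) 104 = -4264$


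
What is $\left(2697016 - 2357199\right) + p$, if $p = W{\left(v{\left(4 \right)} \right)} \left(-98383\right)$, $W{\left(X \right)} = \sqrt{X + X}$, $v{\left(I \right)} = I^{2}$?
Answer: $339817 - 393532 \sqrt{2} \approx -2.1672 \cdot 10^{5}$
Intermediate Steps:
$W{\left(X \right)} = \sqrt{2} \sqrt{X}$ ($W{\left(X \right)} = \sqrt{2 X} = \sqrt{2} \sqrt{X}$)
$p = - 393532 \sqrt{2}$ ($p = \sqrt{2} \sqrt{4^{2}} \left(-98383\right) = \sqrt{2} \sqrt{16} \left(-98383\right) = \sqrt{2} \cdot 4 \left(-98383\right) = 4 \sqrt{2} \left(-98383\right) = - 393532 \sqrt{2} \approx -5.5654 \cdot 10^{5}$)
$\left(2697016 - 2357199\right) + p = \left(2697016 - 2357199\right) - 393532 \sqrt{2} = 339817 - 393532 \sqrt{2}$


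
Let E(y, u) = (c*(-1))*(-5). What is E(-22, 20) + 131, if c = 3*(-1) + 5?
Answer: 141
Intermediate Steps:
c = 2 (c = -3 + 5 = 2)
E(y, u) = 10 (E(y, u) = (2*(-1))*(-5) = -2*(-5) = 10)
E(-22, 20) + 131 = 10 + 131 = 141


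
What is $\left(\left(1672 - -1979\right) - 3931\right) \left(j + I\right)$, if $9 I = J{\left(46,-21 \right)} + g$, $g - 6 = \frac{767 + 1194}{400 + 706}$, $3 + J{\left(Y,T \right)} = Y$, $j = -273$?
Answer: $\frac{53225740}{711} \approx 74860.0$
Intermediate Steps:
$J{\left(Y,T \right)} = -3 + Y$
$g = \frac{8597}{1106}$ ($g = 6 + \frac{767 + 1194}{400 + 706} = 6 + \frac{1961}{1106} = \frac{8597}{1106} \approx 7.7731$)
$I = \frac{56155}{9954}$ ($I = \frac{\left(-3 + 46\right) + \frac{8597}{1106}}{9} = \frac{43 + \frac{8597}{1106}}{9} = \frac{1}{9} \cdot \frac{56155}{1106} = \frac{56155}{9954} \approx 5.6414$)
$\left(\left(1672 - -1979\right) - 3931\right) \left(j + I\right) = \left(\left(1672 - -1979\right) - 3931\right) \left(-273 + \frac{56155}{9954}\right) = \left(\left(1672 + 1979\right) - 3931\right) \left(- \frac{2661287}{9954}\right) = \left(3651 - 3931\right) \left(- \frac{2661287}{9954}\right) = \left(-280\right) \left(- \frac{2661287}{9954}\right) = \frac{53225740}{711}$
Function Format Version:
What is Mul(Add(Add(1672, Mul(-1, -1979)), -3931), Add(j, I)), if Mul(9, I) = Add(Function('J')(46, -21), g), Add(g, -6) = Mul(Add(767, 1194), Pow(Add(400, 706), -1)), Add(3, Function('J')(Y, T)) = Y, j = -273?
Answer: Rational(53225740, 711) ≈ 74860.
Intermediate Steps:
Function('J')(Y, T) = Add(-3, Y)
g = Rational(8597, 1106) (g = Add(6, Mul(Add(767, 1194), Pow(Add(400, 706), -1))) = Add(6, Mul(1961, Pow(1106, -1))) = Add(6, Mul(1961, Rational(1, 1106))) = Add(6, Rational(1961, 1106)) = Rational(8597, 1106) ≈ 7.7731)
I = Rational(56155, 9954) (I = Mul(Rational(1, 9), Add(Add(-3, 46), Rational(8597, 1106))) = Mul(Rational(1, 9), Add(43, Rational(8597, 1106))) = Mul(Rational(1, 9), Rational(56155, 1106)) = Rational(56155, 9954) ≈ 5.6414)
Mul(Add(Add(1672, Mul(-1, -1979)), -3931), Add(j, I)) = Mul(Add(Add(1672, Mul(-1, -1979)), -3931), Add(-273, Rational(56155, 9954))) = Mul(Add(Add(1672, 1979), -3931), Rational(-2661287, 9954)) = Mul(Add(3651, -3931), Rational(-2661287, 9954)) = Mul(-280, Rational(-2661287, 9954)) = Rational(53225740, 711)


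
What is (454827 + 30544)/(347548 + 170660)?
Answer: 485371/518208 ≈ 0.93663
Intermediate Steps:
(454827 + 30544)/(347548 + 170660) = 485371/518208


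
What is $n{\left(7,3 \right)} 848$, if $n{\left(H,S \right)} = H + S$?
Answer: $8480$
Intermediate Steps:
$n{\left(7,3 \right)} 848 = \left(7 + 3\right) 848 = 10 \cdot 848 = 8480$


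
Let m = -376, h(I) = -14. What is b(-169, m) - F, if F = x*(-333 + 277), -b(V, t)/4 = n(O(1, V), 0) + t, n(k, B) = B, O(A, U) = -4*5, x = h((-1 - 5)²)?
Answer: 720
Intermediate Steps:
x = -14
O(A, U) = -20
b(V, t) = -4*t (b(V, t) = -4*(0 + t) = -4*t)
F = 784 (F = -14*(-333 + 277) = -14*(-56) = 784)
b(-169, m) - F = -4*(-376) - 1*784 = 1504 - 784 = 720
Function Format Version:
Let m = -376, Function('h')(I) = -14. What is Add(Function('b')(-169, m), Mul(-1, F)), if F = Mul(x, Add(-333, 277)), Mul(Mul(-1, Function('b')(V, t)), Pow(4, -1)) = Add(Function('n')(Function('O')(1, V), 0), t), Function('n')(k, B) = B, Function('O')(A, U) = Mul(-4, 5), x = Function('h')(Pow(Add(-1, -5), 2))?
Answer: 720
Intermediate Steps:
x = -14
Function('O')(A, U) = -20
Function('b')(V, t) = Mul(-4, t) (Function('b')(V, t) = Mul(-4, Add(0, t)) = Mul(-4, t))
F = 784 (F = Mul(-14, Add(-333, 277)) = Mul(-14, -56) = 784)
Add(Function('b')(-169, m), Mul(-1, F)) = Add(Mul(-4, -376), Mul(-1, 784)) = Add(1504, -784) = 720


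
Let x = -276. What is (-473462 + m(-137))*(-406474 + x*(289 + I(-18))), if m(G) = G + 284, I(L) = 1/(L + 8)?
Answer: 230130675476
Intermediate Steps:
I(L) = 1/(8 + L)
m(G) = 284 + G
(-473462 + m(-137))*(-406474 + x*(289 + I(-18))) = (-473462 + (284 - 137))*(-406474 - 276*(289 + 1/(8 - 18))) = (-473462 + 147)*(-406474 - 276*(289 + 1/(-10))) = -473315*(-406474 - 276*(289 - ⅒)) = -473315*(-406474 - 276*2889/10) = -473315*(-406474 - 398682/5) = -473315*(-2431052/5) = 230130675476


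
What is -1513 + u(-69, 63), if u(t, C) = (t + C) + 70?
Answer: -1449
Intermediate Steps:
u(t, C) = 70 + C + t (u(t, C) = (C + t) + 70 = 70 + C + t)
-1513 + u(-69, 63) = -1513 + (70 + 63 - 69) = -1513 + 64 = -1449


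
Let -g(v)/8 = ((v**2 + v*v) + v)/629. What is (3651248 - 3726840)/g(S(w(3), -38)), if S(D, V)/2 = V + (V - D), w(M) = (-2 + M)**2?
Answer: 540311/4298 ≈ 125.71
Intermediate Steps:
S(D, V) = -2*D + 4*V (S(D, V) = 2*(V + (V - D)) = 2*(-D + 2*V) = -2*D + 4*V)
g(v) = -16*v**2/629 - 8*v/629 (g(v) = -8*((v**2 + v*v) + v)/629 = -8*((v**2 + v**2) + v)/629 = -8*(2*v**2 + v)/629 = -8*(v + 2*v**2)/629 = -8*(v/629 + 2*v**2/629) = -16*v**2/629 - 8*v/629)
(3651248 - 3726840)/g(S(w(3), -38)) = (3651248 - 3726840)/((-8*(-2*(-2 + 3)**2 + 4*(-38))*(1 + 2*(-2*(-2 + 3)**2 + 4*(-38)))/629)) = -75592*(-629/(8*(1 + 2*(-2*1**2 - 152))*(-2*1**2 - 152))) = -75592*(-629/(8*(1 + 2*(-2*1 - 152))*(-2*1 - 152))) = -75592*(-629/(8*(1 + 2*(-2 - 152))*(-2 - 152))) = -75592*629/(1232*(1 + 2*(-154))) = -75592*629/(1232*(1 - 308)) = -75592/((-8/629*(-154)*(-307))) = -75592/(-378224/629) = -75592*(-629/378224) = 540311/4298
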